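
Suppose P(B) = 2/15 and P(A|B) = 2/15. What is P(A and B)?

By definition, P(A|B) = P(A ∩ B) / P(B)
So P(A ∩ B) = P(A|B) × P(B)
= 2/15 × 2/15
= 4/225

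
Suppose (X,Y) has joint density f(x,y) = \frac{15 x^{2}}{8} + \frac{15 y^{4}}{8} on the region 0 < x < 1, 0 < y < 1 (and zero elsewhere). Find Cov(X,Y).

E[XY] = ∫∫ xy × f(x,y) dx dy = \frac{25}{64}
E[X] = \frac{21}{32}
E[Y] = \frac{5}{8}
Cov(X,Y) = E[XY] - E[X]E[Y] = - \frac{5}{256}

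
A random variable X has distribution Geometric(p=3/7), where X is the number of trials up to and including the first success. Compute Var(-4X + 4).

For X ~ Geometric(p=3/7), where X is the number of trials up to and including the first success:
Var(X) = \frac{28}{9}
Var(-4X + 4) = (-4)² × Var(X) = 16 × \frac{28}{9} = \frac{448}{9}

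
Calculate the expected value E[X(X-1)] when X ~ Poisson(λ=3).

E[X(X-1)] = E[X² - X] = E[X²] - E[X]
E[X] = 3
E[X²] = Var(X) + (E[X])² = 3 + (3)² = 12
E[X(X-1)] = 12 - 3 = 9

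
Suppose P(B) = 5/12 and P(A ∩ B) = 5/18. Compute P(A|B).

P(A|B) = P(A ∩ B) / P(B)
= (5/18) / (5/12)
= 2/3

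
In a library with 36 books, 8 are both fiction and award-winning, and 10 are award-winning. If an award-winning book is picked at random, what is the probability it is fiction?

P(A ∩ B) = 8/36 = 2/9
P(B) = 10/36 = 5/18
P(A|B) = P(A ∩ B) / P(B) = (2/9) / (5/18) = 4/5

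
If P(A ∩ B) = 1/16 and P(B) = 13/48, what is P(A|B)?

P(A|B) = P(A ∩ B) / P(B)
= (1/16) / (13/48)
= 3/13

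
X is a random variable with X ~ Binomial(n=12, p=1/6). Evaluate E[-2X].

For X ~ Binomial(n=12, p=1/6):
E[X] = 2
E[-2X] = -2 × E[X] + 0 = -4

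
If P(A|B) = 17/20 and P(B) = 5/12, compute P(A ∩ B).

By definition, P(A|B) = P(A ∩ B) / P(B)
So P(A ∩ B) = P(A|B) × P(B)
= 17/20 × 5/12
= 17/48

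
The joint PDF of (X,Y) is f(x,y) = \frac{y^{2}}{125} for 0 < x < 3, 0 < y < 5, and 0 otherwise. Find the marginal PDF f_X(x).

f_X(x) = ∫_0^5 f(x,y) dy
= ∫_0^5 \frac{y^{2}}{125} dy
= \frac{1}{3} for 0 < x < 3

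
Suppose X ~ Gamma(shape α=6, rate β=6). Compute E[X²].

Using the identity E[X²] = Var(X) + (E[X])²:
E[X] = 1
Var(X) = \frac{1}{6}
E[X²] = \frac{1}{6} + (1)²
= \frac{7}{6}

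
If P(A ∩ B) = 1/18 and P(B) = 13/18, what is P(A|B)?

P(A|B) = P(A ∩ B) / P(B)
= (1/18) / (13/18)
= 1/13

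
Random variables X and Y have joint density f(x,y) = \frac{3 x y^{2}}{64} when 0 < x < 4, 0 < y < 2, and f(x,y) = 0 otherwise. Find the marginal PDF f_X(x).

f_X(x) = ∫_0^2 f(x,y) dy
= ∫_0^2 \frac{3 x y^{2}}{64} dy
= \frac{x}{8} for 0 < x < 4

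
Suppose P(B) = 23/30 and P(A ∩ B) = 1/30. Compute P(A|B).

P(A|B) = P(A ∩ B) / P(B)
= (1/30) / (23/30)
= 1/23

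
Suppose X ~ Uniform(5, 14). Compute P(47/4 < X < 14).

P(47/4 < X < 14) = ∫_{47/4}^{14} f(x) dx
where f(x) = \frac{1}{9}
= \frac{1}{4}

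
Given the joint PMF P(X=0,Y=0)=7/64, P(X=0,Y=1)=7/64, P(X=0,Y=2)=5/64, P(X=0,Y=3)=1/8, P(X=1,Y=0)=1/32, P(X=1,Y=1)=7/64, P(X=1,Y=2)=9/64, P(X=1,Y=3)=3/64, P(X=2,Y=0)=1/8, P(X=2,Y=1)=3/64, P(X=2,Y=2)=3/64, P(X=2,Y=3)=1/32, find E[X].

First find marginal of X:
P(X=0) = 27/64
P(X=1) = 21/64
P(X=2) = 1/4
E[X] = 0 × 27/64 + 1 × 21/64 + 2 × 1/4 = 53/64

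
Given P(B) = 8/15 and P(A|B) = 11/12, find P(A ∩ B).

By definition, P(A|B) = P(A ∩ B) / P(B)
So P(A ∩ B) = P(A|B) × P(B)
= 11/12 × 8/15
= 22/45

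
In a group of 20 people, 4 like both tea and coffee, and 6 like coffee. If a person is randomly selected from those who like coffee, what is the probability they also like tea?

P(A ∩ B) = 4/20 = 1/5
P(B) = 6/20 = 3/10
P(A|B) = P(A ∩ B) / P(B) = (1/5) / (3/10) = 2/3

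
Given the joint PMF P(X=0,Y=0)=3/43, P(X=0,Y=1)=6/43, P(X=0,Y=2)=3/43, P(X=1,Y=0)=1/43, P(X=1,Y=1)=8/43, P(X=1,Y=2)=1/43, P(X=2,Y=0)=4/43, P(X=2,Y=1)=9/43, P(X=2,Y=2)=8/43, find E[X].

First find marginal of X:
P(X=0) = 12/43
P(X=1) = 10/43
P(X=2) = 21/43
E[X] = 0 × 12/43 + 1 × 10/43 + 2 × 21/43 = 52/43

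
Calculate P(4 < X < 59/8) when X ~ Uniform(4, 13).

P(4 < X < 59/8) = ∫_{4}^{59/8} f(x) dx
where f(x) = \frac{1}{9}
= \frac{3}{8}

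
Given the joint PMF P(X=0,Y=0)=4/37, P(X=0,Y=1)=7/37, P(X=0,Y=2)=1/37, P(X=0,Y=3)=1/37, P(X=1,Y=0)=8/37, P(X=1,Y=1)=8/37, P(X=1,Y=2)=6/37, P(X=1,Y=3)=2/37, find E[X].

First find marginal of X:
P(X=0) = 13/37
P(X=1) = 24/37
E[X] = 0 × 13/37 + 1 × 24/37 = 24/37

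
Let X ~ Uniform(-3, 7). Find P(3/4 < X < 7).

P(3/4 < X < 7) = ∫_{3/4}^{7} f(x) dx
where f(x) = \frac{1}{10}
= \frac{5}{8}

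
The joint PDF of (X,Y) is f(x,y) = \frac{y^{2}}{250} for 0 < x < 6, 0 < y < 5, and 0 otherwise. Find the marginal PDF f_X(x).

f_X(x) = ∫_0^5 f(x,y) dy
= ∫_0^5 \frac{y^{2}}{250} dy
= \frac{1}{6} for 0 < x < 6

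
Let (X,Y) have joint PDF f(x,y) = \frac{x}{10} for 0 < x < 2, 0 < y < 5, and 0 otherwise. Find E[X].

f_X(x) = ∫_0^5 \frac{x}{10} dy = \frac{x}{2}
E[X] = ∫_0^2 x × (\frac{x}{2}) dx = \frac{4}{3}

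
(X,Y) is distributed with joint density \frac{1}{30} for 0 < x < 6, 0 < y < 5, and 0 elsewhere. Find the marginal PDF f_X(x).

f_X(x) = ∫_0^5 f(x,y) dy
= ∫_0^5 \frac{1}{30} dy
= \frac{1}{6} for 0 < x < 6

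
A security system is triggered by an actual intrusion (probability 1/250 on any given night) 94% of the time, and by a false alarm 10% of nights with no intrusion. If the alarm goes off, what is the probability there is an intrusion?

Let D = the rare event, + = positive/flagged.
P(D) = 1/250
P(+|D) = 94/100 = 47/50
P(+|D') = 10/100 = 1/10
P(+) = P(+|D)P(D) + P(+|D')P(D')
     = \frac{47}{50} × \frac{1}{250} + \frac{1}{10} × \frac{249}{250}
     = \frac{323}{3125}
P(D|+) = P(+|D)P(D)/P(+) = \frac{47}{1292}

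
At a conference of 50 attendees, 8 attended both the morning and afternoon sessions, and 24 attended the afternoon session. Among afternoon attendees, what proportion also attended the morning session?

P(A ∩ B) = 8/50 = 4/25
P(B) = 24/50 = 12/25
P(A|B) = P(A ∩ B) / P(B) = (4/25) / (12/25) = 1/3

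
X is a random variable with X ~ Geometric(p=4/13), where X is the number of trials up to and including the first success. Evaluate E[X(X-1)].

E[X(X-1)] = E[X² - X] = E[X²] - E[X]
E[X] = \frac{13}{4}
E[X²] = Var(X) + (E[X])² = \frac{117}{16} + (\frac{13}{4})² = \frac{143}{8}
E[X(X-1)] = \frac{143}{8} - \frac{13}{4} = \frac{117}{8}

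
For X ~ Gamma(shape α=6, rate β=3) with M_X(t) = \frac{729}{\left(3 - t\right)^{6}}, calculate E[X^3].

To find E[X^3], compute M^(3)(0):
M^(1)(t) = \frac{4374}{\left(3 - t\right)^{7}}
M^(2)(t) = \frac{30618}{\left(3 - t\right)^{8}}
M^(3)(t) = \frac{244944}{\left(3 - t\right)^{9}}
M^(3)(0) = \frac{112}{9}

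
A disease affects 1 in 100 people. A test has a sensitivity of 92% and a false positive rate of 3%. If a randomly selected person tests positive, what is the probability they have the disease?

Let D = the rare event, + = positive/flagged.
P(D) = 1/100
P(+|D) = 92/100 = 23/25
P(+|D') = 3/100
P(+) = P(+|D)P(D) + P(+|D')P(D')
     = \frac{23}{25} × \frac{1}{100} + \frac{3}{100} × \frac{99}{100}
     = \frac{389}{10000}
P(D|+) = P(+|D)P(D)/P(+) = \frac{92}{389}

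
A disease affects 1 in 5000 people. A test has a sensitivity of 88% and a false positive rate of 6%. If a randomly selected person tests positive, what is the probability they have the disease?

Let D = the rare event, + = positive/flagged.
P(D) = 1/5000
P(+|D) = 88/100 = 22/25
P(+|D') = 6/100 = 3/50
P(+) = P(+|D)P(D) + P(+|D')P(D')
     = \frac{22}{25} × \frac{1}{5000} + \frac{3}{50} × \frac{4999}{5000}
     = \frac{15041}{250000}
P(D|+) = P(+|D)P(D)/P(+) = \frac{44}{15041}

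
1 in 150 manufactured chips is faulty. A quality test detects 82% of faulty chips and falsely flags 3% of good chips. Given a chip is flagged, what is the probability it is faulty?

Let D = the rare event, + = positive/flagged.
P(D) = 1/150
P(+|D) = 82/100 = 41/50
P(+|D') = 3/100
P(+) = P(+|D)P(D) + P(+|D')P(D')
     = \frac{41}{50} × \frac{1}{150} + \frac{3}{100} × \frac{149}{150}
     = \frac{529}{15000}
P(D|+) = P(+|D)P(D)/P(+) = \frac{82}{529}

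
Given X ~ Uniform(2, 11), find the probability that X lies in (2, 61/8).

P(2 < X < 61/8) = ∫_{2}^{61/8} f(x) dx
where f(x) = \frac{1}{9}
= \frac{5}{8}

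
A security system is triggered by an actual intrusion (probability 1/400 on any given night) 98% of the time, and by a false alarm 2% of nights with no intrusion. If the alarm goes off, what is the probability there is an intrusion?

Let D = the rare event, + = positive/flagged.
P(D) = 1/400
P(+|D) = 98/100 = 49/50
P(+|D') = 2/100 = 1/50
P(+) = P(+|D)P(D) + P(+|D')P(D')
     = \frac{49}{50} × \frac{1}{400} + \frac{1}{50} × \frac{399}{400}
     = \frac{14}{625}
P(D|+) = P(+|D)P(D)/P(+) = \frac{7}{64}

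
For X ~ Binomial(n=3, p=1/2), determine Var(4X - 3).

For X ~ Binomial(n=3, p=1/2):
Var(X) = \frac{3}{4}
Var(4X - 3) = (4)² × Var(X) = 16 × \frac{3}{4} = 12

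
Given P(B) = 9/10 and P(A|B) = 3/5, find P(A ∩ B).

By definition, P(A|B) = P(A ∩ B) / P(B)
So P(A ∩ B) = P(A|B) × P(B)
= 3/5 × 9/10
= 27/50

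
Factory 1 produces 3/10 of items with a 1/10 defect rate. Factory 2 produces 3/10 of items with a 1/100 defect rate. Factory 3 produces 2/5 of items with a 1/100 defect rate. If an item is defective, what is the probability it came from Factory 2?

Using Bayes' theorem:
P(F1) = 3/10, P(D|F1) = 1/10
P(F2) = 3/10, P(D|F2) = 1/100
P(F3) = 2/5, P(D|F3) = 1/100
P(D) = P(D|F1)P(F1) + P(D|F2)P(F2) + P(D|F3)P(F3)
     = \frac{37}{1000}
P(F2|D) = P(D|F2)P(F2) / P(D)
= \frac{3}{37}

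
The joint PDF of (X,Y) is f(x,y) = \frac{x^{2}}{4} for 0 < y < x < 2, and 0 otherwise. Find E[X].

f_X(x) = ∫_0^x \frac{x^{2}}{4} dy = \frac{x^{3}}{4}
E[X] = ∫_0^2 x × (\frac{x^{3}}{4}) dx = \frac{8}{5}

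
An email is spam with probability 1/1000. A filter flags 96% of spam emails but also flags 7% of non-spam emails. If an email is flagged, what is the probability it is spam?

Let D = the rare event, + = positive/flagged.
P(D) = 1/1000
P(+|D) = 96/100 = 24/25
P(+|D') = 7/100
P(+) = P(+|D)P(D) + P(+|D')P(D')
     = \frac{24}{25} × \frac{1}{1000} + \frac{7}{100} × \frac{999}{1000}
     = \frac{7089}{100000}
P(D|+) = P(+|D)P(D)/P(+) = \frac{32}{2363}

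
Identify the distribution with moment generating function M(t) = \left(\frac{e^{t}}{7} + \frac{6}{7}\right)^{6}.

The MGF M(t) = \left(\frac{e^{t}}{7} + \frac{6}{7}\right)^{6} is the standard form for the Binomial distribution.
Comparing with the known MGF formula identifies: Binomial(n=6, p=1/7)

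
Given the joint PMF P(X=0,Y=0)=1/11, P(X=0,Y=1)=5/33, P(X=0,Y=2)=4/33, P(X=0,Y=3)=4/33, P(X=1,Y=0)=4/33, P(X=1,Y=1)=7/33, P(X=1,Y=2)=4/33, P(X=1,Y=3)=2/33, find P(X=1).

P(X=1) = P(X=1,Y=0) + P(X=1,Y=1) + P(X=1,Y=2) + P(X=1,Y=3)
= 4/33 + 7/33 + 4/33 + 2/33
= 17/33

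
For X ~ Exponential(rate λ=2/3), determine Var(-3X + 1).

For X ~ Exponential(rate λ=2/3):
Var(X) = \frac{9}{4}
Var(-3X + 1) = (-3)² × Var(X) = 9 × \frac{9}{4} = \frac{81}{4}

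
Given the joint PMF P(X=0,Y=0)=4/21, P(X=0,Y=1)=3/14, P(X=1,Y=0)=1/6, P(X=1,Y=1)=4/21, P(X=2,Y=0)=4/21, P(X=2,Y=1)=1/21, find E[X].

First find marginal of X:
P(X=0) = 17/42
P(X=1) = 5/14
P(X=2) = 5/21
E[X] = 0 × 17/42 + 1 × 5/14 + 2 × 5/21 = 5/6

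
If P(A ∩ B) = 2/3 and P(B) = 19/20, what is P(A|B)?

P(A|B) = P(A ∩ B) / P(B)
= (2/3) / (19/20)
= 40/57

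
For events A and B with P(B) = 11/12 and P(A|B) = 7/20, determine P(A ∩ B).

By definition, P(A|B) = P(A ∩ B) / P(B)
So P(A ∩ B) = P(A|B) × P(B)
= 7/20 × 11/12
= 77/240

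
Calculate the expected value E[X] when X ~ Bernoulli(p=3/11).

For X ~ Bernoulli(p=3/11), the expected value is:
E[X] = \frac{3}{11}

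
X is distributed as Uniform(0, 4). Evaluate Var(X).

For X ~ Uniform(0, 4):
Var(X) = \frac{4}{3}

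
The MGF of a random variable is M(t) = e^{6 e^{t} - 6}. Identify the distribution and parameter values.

The MGF M(t) = e^{6 e^{t} - 6} is the standard form for the Poisson distribution.
Comparing with the known MGF formula identifies: Poisson(λ=6)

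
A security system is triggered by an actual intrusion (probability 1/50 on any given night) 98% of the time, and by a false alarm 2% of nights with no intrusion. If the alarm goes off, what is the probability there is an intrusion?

Let D = the rare event, + = positive/flagged.
P(D) = 1/50
P(+|D) = 98/100 = 49/50
P(+|D') = 2/100 = 1/50
P(+) = P(+|D)P(D) + P(+|D')P(D')
     = \frac{49}{50} × \frac{1}{50} + \frac{1}{50} × \frac{49}{50}
     = \frac{49}{1250}
P(D|+) = P(+|D)P(D)/P(+) = \frac{1}{2}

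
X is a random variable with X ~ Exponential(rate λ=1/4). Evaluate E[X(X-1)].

E[X(X-1)] = E[X² - X] = E[X²] - E[X]
E[X] = 4
E[X²] = Var(X) + (E[X])² = 16 + (4)² = 32
E[X(X-1)] = 32 - 4 = 28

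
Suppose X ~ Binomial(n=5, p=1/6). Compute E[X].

For X ~ Binomial(n=5, p=1/6), the expected value is:
E[X] = \frac{5}{6}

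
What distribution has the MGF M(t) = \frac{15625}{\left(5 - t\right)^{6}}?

The MGF M(t) = \frac{15625}{\left(5 - t\right)^{6}} is the standard form for the Gamma distribution.
Comparing with the known MGF formula identifies: Gamma(shape α=6, rate β=5)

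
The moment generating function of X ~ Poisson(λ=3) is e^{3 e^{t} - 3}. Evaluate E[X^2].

To find E[X^2], compute M^(2)(0):
M^(1)(t) = 3 e^{t} e^{3 e^{t} - 3}
M^(2)(t) = 9 e^{2 t} e^{3 e^{t} - 3} + 3 e^{t} e^{3 e^{t} - 3}
M^(2)(0) = 12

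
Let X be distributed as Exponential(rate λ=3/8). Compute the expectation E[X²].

Using the identity E[X²] = Var(X) + (E[X])²:
E[X] = \frac{8}{3}
Var(X) = \frac{64}{9}
E[X²] = \frac{64}{9} + (\frac{8}{3})²
= \frac{128}{9}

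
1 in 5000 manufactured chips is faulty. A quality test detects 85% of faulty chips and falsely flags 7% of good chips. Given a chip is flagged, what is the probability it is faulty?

Let D = the rare event, + = positive/flagged.
P(D) = 1/5000
P(+|D) = 85/100 = 17/20
P(+|D') = 7/100
P(+) = P(+|D)P(D) + P(+|D')P(D')
     = \frac{17}{20} × \frac{1}{5000} + \frac{7}{100} × \frac{4999}{5000}
     = \frac{17539}{250000}
P(D|+) = P(+|D)P(D)/P(+) = \frac{85}{35078}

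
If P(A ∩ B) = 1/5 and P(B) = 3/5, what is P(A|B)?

P(A|B) = P(A ∩ B) / P(B)
= (1/5) / (3/5)
= 1/3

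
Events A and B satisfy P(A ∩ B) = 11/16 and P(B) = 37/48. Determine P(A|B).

P(A|B) = P(A ∩ B) / P(B)
= (11/16) / (37/48)
= 33/37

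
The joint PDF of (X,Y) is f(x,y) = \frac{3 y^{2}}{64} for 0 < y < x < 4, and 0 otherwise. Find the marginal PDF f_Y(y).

f_Y(y) = ∫_y^4 \frac{3 y^{2}}{64} dx = \frac{3 y^{2} \left(4 - y\right)}{64}
for 0 < y < 4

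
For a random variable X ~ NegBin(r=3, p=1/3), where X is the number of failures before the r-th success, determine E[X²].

Using the identity E[X²] = Var(X) + (E[X])²:
E[X] = 6
Var(X) = 18
E[X²] = 18 + (6)²
= 54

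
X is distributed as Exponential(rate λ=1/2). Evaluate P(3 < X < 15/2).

P(3 < X < 15/2) = ∫_{3}^{15/2} f(x) dx
where f(x) = \frac{e^{- \frac{x}{2}}}{2}
= - \frac{1}{e^{\frac{15}{4}}} + e^{- \frac{3}{2}}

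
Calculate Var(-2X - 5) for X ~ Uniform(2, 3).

For X ~ Uniform(2, 3):
Var(X) = \frac{1}{12}
Var(-2X - 5) = (-2)² × Var(X) = 4 × \frac{1}{12} = \frac{1}{3}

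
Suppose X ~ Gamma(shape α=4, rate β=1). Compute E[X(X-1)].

E[X(X-1)] = E[X² - X] = E[X²] - E[X]
E[X] = 4
E[X²] = Var(X) + (E[X])² = 4 + (4)² = 20
E[X(X-1)] = 20 - 4 = 16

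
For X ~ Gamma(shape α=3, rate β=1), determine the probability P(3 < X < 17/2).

P(3 < X < 17/2) = ∫_{3}^{17/2} f(x) dx
where f(x) = \frac{x^{2} e^{- x}}{2}
= - \frac{365}{8 e^{\frac{17}{2}}} + \frac{17}{2 e^{3}}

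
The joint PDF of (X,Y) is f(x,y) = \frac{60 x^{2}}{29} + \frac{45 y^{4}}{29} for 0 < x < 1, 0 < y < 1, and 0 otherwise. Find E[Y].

E[Y] = ∫_0^1 ∫_0^1 y × f(x,y) dx dy
= \frac{35}{58}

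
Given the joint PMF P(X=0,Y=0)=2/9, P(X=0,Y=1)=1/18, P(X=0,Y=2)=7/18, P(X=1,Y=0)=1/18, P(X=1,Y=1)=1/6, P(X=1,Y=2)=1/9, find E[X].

First find marginal of X:
P(X=0) = 2/3
P(X=1) = 1/3
E[X] = 0 × 2/3 + 1 × 1/3 = 1/3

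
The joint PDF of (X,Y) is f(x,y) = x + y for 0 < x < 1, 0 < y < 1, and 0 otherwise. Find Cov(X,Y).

E[XY] = ∫∫ xy × f(x,y) dx dy = \frac{1}{3}
E[X] = \frac{7}{12}
E[Y] = \frac{7}{12}
Cov(X,Y) = E[XY] - E[X]E[Y] = - \frac{1}{144}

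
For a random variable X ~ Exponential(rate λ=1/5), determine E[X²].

Using the identity E[X²] = Var(X) + (E[X])²:
E[X] = 5
Var(X) = 25
E[X²] = 25 + (5)²
= 50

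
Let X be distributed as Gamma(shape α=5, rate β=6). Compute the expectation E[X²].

Using the identity E[X²] = Var(X) + (E[X])²:
E[X] = \frac{5}{6}
Var(X) = \frac{5}{36}
E[X²] = \frac{5}{36} + (\frac{5}{6})²
= \frac{5}{6}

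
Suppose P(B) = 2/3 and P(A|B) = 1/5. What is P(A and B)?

By definition, P(A|B) = P(A ∩ B) / P(B)
So P(A ∩ B) = P(A|B) × P(B)
= 1/5 × 2/3
= 2/15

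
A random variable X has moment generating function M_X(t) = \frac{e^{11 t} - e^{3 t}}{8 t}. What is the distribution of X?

The MGF M(t) = \frac{e^{11 t} - e^{3 t}}{8 t} is the standard form for the Uniform distribution.
Comparing with the known MGF formula identifies: Uniform(3, 11)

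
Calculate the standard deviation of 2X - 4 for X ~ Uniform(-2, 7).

For X ~ Uniform(-2, 7):
Var(X) = \frac{27}{4}
SD(X) = √(Var(X)) = √(\frac{27}{4}) = \frac{3 \sqrt{3}}{2}
SD(2X - 4) = |2| × SD(X) = 2 × \frac{3 \sqrt{3}}{2} = 3 \sqrt{3}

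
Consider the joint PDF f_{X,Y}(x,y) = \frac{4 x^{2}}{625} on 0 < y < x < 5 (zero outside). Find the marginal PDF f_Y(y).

f_Y(y) = ∫_y^5 \frac{4 x^{2}}{625} dx = \frac{4}{15} - \frac{4 y^{3}}{1875}
for 0 < y < 5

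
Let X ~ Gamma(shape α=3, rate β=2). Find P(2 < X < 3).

P(2 < X < 3) = ∫_{2}^{3} f(x) dx
where f(x) = 4 x^{2} e^{- 2 x}
= \frac{-25 + 13 e^{2}}{e^{6}}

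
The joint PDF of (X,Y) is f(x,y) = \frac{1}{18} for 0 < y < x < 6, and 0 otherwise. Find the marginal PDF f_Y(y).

f_Y(y) = ∫_y^6 \frac{1}{18} dx = \frac{1}{3} - \frac{y}{18}
for 0 < y < 6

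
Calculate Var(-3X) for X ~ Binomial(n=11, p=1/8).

For X ~ Binomial(n=11, p=1/8):
Var(X) = \frac{77}{64}
Var(-3X) = (-3)² × Var(X) = 9 × \frac{77}{64} = \frac{693}{64}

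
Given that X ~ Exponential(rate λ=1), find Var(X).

For X ~ Exponential(rate λ=1):
Var(X) = 1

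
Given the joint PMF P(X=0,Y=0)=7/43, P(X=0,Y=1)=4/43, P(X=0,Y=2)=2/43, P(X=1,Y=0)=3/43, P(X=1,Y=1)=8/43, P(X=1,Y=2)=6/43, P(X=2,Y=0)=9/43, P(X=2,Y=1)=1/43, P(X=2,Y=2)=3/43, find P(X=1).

P(X=1) = P(X=1,Y=0) + P(X=1,Y=1) + P(X=1,Y=2)
= 3/43 + 8/43 + 6/43
= 17/43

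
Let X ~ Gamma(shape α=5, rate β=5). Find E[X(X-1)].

E[X(X-1)] = E[X² - X] = E[X²] - E[X]
E[X] = 1
E[X²] = Var(X) + (E[X])² = \frac{1}{5} + (1)² = \frac{6}{5}
E[X(X-1)] = \frac{6}{5} - 1 = \frac{1}{5}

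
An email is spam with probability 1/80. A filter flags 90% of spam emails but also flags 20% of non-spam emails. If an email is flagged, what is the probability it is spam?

Let D = the rare event, + = positive/flagged.
P(D) = 1/80
P(+|D) = 90/100 = 9/10
P(+|D') = 20/100 = 1/5
P(+) = P(+|D)P(D) + P(+|D')P(D')
     = \frac{9}{10} × \frac{1}{80} + \frac{1}{5} × \frac{79}{80}
     = \frac{167}{800}
P(D|+) = P(+|D)P(D)/P(+) = \frac{9}{167}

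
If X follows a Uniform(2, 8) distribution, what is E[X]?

For X ~ Uniform(2, 8), the expected value is:
E[X] = 5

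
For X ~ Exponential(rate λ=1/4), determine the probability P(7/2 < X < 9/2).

P(7/2 < X < 9/2) = ∫_{7/2}^{9/2} f(x) dx
where f(x) = \frac{e^{- \frac{x}{4}}}{4}
= - \frac{1 - e^{\frac{1}{4}}}{e^{\frac{9}{8}}}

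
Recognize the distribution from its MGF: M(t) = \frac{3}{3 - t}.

The MGF M(t) = \frac{3}{3 - t} is the standard form for the Exponential distribution.
Comparing with the known MGF formula identifies: Exponential(rate λ=3)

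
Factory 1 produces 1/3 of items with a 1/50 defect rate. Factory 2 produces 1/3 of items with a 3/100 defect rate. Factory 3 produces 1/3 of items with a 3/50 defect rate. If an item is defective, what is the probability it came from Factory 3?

Using Bayes' theorem:
P(F1) = 1/3, P(D|F1) = 1/50
P(F2) = 1/3, P(D|F2) = 3/100
P(F3) = 1/3, P(D|F3) = 3/50
P(D) = P(D|F1)P(F1) + P(D|F2)P(F2) + P(D|F3)P(F3)
     = \frac{11}{300}
P(F3|D) = P(D|F3)P(F3) / P(D)
= \frac{6}{11}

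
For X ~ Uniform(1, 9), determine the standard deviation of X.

For X ~ Uniform(1, 9):
Var(X) = \frac{16}{3}
SD(X) = √(Var(X)) = √(\frac{16}{3}) = \frac{4 \sqrt{3}}{3}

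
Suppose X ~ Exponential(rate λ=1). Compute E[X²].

Using the identity E[X²] = Var(X) + (E[X])²:
E[X] = 1
Var(X) = 1
E[X²] = 1 + (1)²
= 2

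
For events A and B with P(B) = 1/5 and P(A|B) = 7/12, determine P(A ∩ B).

By definition, P(A|B) = P(A ∩ B) / P(B)
So P(A ∩ B) = P(A|B) × P(B)
= 7/12 × 1/5
= 7/60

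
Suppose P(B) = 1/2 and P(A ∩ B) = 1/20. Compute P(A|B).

P(A|B) = P(A ∩ B) / P(B)
= (1/20) / (1/2)
= 1/10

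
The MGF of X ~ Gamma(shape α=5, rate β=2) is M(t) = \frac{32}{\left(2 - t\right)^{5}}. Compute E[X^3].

To find E[X^3], compute M^(3)(0):
M^(1)(t) = \frac{160}{\left(2 - t\right)^{6}}
M^(2)(t) = \frac{960}{\left(2 - t\right)^{7}}
M^(3)(t) = \frac{6720}{\left(2 - t\right)^{8}}
M^(3)(0) = \frac{105}{4}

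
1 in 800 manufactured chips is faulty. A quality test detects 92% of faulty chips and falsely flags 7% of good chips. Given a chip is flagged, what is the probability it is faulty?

Let D = the rare event, + = positive/flagged.
P(D) = 1/800
P(+|D) = 92/100 = 23/25
P(+|D') = 7/100
P(+) = P(+|D)P(D) + P(+|D')P(D')
     = \frac{23}{25} × \frac{1}{800} + \frac{7}{100} × \frac{799}{800}
     = \frac{1137}{16000}
P(D|+) = P(+|D)P(D)/P(+) = \frac{92}{5685}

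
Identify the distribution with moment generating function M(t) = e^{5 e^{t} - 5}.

The MGF M(t) = e^{5 e^{t} - 5} is the standard form for the Poisson distribution.
Comparing with the known MGF formula identifies: Poisson(λ=5)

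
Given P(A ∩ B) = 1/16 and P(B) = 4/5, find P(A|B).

P(A|B) = P(A ∩ B) / P(B)
= (1/16) / (4/5)
= 5/64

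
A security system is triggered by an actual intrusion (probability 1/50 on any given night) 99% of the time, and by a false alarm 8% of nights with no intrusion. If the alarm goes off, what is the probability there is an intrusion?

Let D = the rare event, + = positive/flagged.
P(D) = 1/50
P(+|D) = 99/100
P(+|D') = 8/100 = 2/25
P(+) = P(+|D)P(D) + P(+|D')P(D')
     = \frac{99}{100} × \frac{1}{50} + \frac{2}{25} × \frac{49}{50}
     = \frac{491}{5000}
P(D|+) = P(+|D)P(D)/P(+) = \frac{99}{491}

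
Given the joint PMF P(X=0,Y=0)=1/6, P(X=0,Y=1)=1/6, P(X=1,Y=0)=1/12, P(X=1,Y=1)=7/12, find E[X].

First find marginal of X:
P(X=0) = 1/3
P(X=1) = 2/3
E[X] = 0 × 1/3 + 1 × 2/3 = 2/3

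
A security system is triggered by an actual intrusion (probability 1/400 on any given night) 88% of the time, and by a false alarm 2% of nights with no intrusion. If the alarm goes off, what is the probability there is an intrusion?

Let D = the rare event, + = positive/flagged.
P(D) = 1/400
P(+|D) = 88/100 = 22/25
P(+|D') = 2/100 = 1/50
P(+) = P(+|D)P(D) + P(+|D')P(D')
     = \frac{22}{25} × \frac{1}{400} + \frac{1}{50} × \frac{399}{400}
     = \frac{443}{20000}
P(D|+) = P(+|D)P(D)/P(+) = \frac{44}{443}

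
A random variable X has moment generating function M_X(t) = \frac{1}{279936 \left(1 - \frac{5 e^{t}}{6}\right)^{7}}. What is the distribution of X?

The MGF M(t) = \frac{1}{279936 \left(1 - \frac{5 e^{t}}{6}\right)^{7}} is the standard form for the NegativeBinomial distribution.
Comparing with the known MGF formula identifies: NegBin(r=7, p=1/6), X = failures before r-th success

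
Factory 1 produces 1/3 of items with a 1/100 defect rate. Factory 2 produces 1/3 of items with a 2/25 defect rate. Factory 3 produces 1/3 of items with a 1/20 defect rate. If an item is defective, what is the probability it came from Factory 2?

Using Bayes' theorem:
P(F1) = 1/3, P(D|F1) = 1/100
P(F2) = 1/3, P(D|F2) = 2/25
P(F3) = 1/3, P(D|F3) = 1/20
P(D) = P(D|F1)P(F1) + P(D|F2)P(F2) + P(D|F3)P(F3)
     = \frac{7}{150}
P(F2|D) = P(D|F2)P(F2) / P(D)
= \frac{4}{7}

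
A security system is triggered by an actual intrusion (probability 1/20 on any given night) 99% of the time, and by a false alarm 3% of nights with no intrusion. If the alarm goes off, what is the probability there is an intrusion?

Let D = the rare event, + = positive/flagged.
P(D) = 1/20
P(+|D) = 99/100
P(+|D') = 3/100
P(+) = P(+|D)P(D) + P(+|D')P(D')
     = \frac{99}{100} × \frac{1}{20} + \frac{3}{100} × \frac{19}{20}
     = \frac{39}{500}
P(D|+) = P(+|D)P(D)/P(+) = \frac{33}{52}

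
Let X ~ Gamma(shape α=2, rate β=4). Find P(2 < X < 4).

P(2 < X < 4) = ∫_{2}^{4} f(x) dx
where f(x) = 16 x e^{- 4 x}
= \frac{-17 + 9 e^{8}}{e^{16}}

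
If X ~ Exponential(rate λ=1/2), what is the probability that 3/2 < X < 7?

P(3/2 < X < 7) = ∫_{3/2}^{7} f(x) dx
where f(x) = \frac{e^{- \frac{x}{2}}}{2}
= - \frac{1}{e^{\frac{7}{2}}} + e^{- \frac{3}{4}}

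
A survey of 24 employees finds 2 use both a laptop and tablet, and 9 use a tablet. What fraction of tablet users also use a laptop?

P(A ∩ B) = 2/24 = 1/12
P(B) = 9/24 = 3/8
P(A|B) = P(A ∩ B) / P(B) = (1/12) / (3/8) = 2/9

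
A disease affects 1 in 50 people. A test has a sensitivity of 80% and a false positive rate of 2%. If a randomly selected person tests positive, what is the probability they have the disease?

Let D = the rare event, + = positive/flagged.
P(D) = 1/50
P(+|D) = 80/100 = 4/5
P(+|D') = 2/100 = 1/50
P(+) = P(+|D)P(D) + P(+|D')P(D')
     = \frac{4}{5} × \frac{1}{50} + \frac{1}{50} × \frac{49}{50}
     = \frac{89}{2500}
P(D|+) = P(+|D)P(D)/P(+) = \frac{40}{89}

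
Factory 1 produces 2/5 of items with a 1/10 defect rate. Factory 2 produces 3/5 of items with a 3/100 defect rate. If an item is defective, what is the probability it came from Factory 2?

Using Bayes' theorem:
P(F1) = 2/5, P(D|F1) = 1/10
P(F2) = 3/5, P(D|F2) = 3/100
P(D) = P(D|F1)P(F1) + P(D|F2)P(F2)
     = \frac{29}{500}
P(F2|D) = P(D|F2)P(F2) / P(D)
= \frac{9}{29}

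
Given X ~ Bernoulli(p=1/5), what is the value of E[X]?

For X ~ Bernoulli(p=1/5), the expected value is:
E[X] = \frac{1}{5}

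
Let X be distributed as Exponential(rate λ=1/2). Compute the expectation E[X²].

Using the identity E[X²] = Var(X) + (E[X])²:
E[X] = 2
Var(X) = 4
E[X²] = 4 + (2)²
= 8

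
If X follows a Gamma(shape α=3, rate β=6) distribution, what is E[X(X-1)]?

E[X(X-1)] = E[X² - X] = E[X²] - E[X]
E[X] = \frac{1}{2}
E[X²] = Var(X) + (E[X])² = \frac{1}{12} + (\frac{1}{2})² = \frac{1}{3}
E[X(X-1)] = \frac{1}{3} - \frac{1}{2} = - \frac{1}{6}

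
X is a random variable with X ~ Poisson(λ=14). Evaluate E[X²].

Using the identity E[X²] = Var(X) + (E[X])²:
E[X] = 14
Var(X) = 14
E[X²] = 14 + (14)²
= 210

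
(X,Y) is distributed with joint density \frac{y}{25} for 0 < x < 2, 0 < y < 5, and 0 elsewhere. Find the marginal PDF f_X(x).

f_X(x) = ∫_0^5 f(x,y) dy
= ∫_0^5 \frac{y}{25} dy
= \frac{1}{2} for 0 < x < 2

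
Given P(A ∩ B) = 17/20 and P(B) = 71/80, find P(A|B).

P(A|B) = P(A ∩ B) / P(B)
= (17/20) / (71/80)
= 68/71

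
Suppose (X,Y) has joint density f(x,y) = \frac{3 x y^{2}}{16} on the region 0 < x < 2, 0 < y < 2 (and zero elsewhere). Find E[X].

f_X(x) = ∫_0^2 \frac{3 x y^{2}}{16} dy = \frac{x}{2}
E[X] = ∫_0^2 x × (\frac{x}{2}) dx = \frac{4}{3}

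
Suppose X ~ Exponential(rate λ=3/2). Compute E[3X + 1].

For X ~ Exponential(rate λ=3/2):
E[X] = \frac{2}{3}
E[3X + 1] = 3 × E[X] + 1 = 3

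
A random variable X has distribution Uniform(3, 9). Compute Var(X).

For X ~ Uniform(3, 9):
Var(X) = 3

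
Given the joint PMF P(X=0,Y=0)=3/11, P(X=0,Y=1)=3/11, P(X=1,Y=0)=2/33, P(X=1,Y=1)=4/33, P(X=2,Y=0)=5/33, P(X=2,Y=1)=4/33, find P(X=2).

P(X=2) = P(X=2,Y=0) + P(X=2,Y=1)
= 5/33 + 4/33
= 3/11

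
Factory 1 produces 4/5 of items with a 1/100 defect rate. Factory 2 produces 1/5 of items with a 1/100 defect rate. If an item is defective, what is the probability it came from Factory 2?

Using Bayes' theorem:
P(F1) = 4/5, P(D|F1) = 1/100
P(F2) = 1/5, P(D|F2) = 1/100
P(D) = P(D|F1)P(F1) + P(D|F2)P(F2)
     = \frac{1}{100}
P(F2|D) = P(D|F2)P(F2) / P(D)
= \frac{1}{5}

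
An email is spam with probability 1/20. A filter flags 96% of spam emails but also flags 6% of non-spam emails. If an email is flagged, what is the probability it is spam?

Let D = the rare event, + = positive/flagged.
P(D) = 1/20
P(+|D) = 96/100 = 24/25
P(+|D') = 6/100 = 3/50
P(+) = P(+|D)P(D) + P(+|D')P(D')
     = \frac{24}{25} × \frac{1}{20} + \frac{3}{50} × \frac{19}{20}
     = \frac{21}{200}
P(D|+) = P(+|D)P(D)/P(+) = \frac{16}{35}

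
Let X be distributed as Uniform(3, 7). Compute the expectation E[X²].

Using the identity E[X²] = Var(X) + (E[X])²:
E[X] = 5
Var(X) = \frac{4}{3}
E[X²] = \frac{4}{3} + (5)²
= \frac{79}{3}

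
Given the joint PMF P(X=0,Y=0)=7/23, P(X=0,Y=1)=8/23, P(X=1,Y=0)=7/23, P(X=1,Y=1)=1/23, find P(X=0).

P(X=0) = P(X=0,Y=0) + P(X=0,Y=1)
= 7/23 + 8/23
= 15/23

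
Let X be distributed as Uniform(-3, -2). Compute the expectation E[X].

For X ~ Uniform(-3, -2), the expected value is:
E[X] = - \frac{5}{2}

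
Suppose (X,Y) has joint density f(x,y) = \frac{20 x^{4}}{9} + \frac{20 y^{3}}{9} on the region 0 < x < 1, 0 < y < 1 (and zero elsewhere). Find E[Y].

E[Y] = ∫_0^1 ∫_0^1 y × f(x,y) dx dy
= \frac{2}{3}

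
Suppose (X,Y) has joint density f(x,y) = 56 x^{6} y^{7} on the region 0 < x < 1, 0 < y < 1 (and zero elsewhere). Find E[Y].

E[Y] = ∫_0^1 ∫_0^1 y × f(x,y) dx dy
= \frac{8}{9}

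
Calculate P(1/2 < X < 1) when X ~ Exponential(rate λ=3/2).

P(1/2 < X < 1) = ∫_{1/2}^{1} f(x) dx
where f(x) = \frac{3 e^{- \frac{3 x}{2}}}{2}
= - \frac{1}{e^{\frac{3}{2}}} + e^{- \frac{3}{4}}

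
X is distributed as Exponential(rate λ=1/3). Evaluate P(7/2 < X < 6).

P(7/2 < X < 6) = ∫_{7/2}^{6} f(x) dx
where f(x) = \frac{e^{- \frac{x}{3}}}{3}
= - \frac{1}{e^{2}} + e^{- \frac{7}{6}}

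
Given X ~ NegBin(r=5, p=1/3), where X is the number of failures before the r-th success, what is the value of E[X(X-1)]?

E[X(X-1)] = E[X² - X] = E[X²] - E[X]
E[X] = 10
E[X²] = Var(X) + (E[X])² = 30 + (10)² = 130
E[X(X-1)] = 130 - 10 = 120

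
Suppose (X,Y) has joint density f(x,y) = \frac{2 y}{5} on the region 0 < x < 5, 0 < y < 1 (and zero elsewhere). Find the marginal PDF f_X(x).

f_X(x) = ∫_0^1 f(x,y) dy
= ∫_0^1 \frac{2 y}{5} dy
= \frac{1}{5} for 0 < x < 5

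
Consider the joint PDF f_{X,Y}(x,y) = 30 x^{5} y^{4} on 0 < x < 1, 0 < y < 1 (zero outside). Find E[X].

E[X] = ∫_0^1 ∫_0^1 x × f(x,y) dy dx
= ∫_0^1 ∫_0^1 x × (30 x^{5} y^{4}) dy dx
= \frac{6}{7}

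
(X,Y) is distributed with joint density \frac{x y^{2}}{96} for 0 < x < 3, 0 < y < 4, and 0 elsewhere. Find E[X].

f_X(x) = ∫_0^4 \frac{x y^{2}}{96} dy = \frac{2 x}{9}
E[X] = ∫_0^3 x × (\frac{2 x}{9}) dx = 2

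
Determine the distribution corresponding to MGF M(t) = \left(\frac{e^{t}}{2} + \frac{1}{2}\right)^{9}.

The MGF M(t) = \left(\frac{e^{t}}{2} + \frac{1}{2}\right)^{9} is the standard form for the Binomial distribution.
Comparing with the known MGF formula identifies: Binomial(n=9, p=1/2)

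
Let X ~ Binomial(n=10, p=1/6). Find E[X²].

Using the identity E[X²] = Var(X) + (E[X])²:
E[X] = \frac{5}{3}
Var(X) = \frac{25}{18}
E[X²] = \frac{25}{18} + (\frac{5}{3})²
= \frac{25}{6}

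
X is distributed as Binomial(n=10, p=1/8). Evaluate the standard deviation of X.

For X ~ Binomial(n=10, p=1/8):
Var(X) = \frac{35}{32}
SD(X) = √(Var(X)) = √(\frac{35}{32}) = \frac{\sqrt{70}}{8}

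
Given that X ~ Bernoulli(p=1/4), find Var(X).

For X ~ Bernoulli(p=1/4):
Var(X) = \frac{3}{16}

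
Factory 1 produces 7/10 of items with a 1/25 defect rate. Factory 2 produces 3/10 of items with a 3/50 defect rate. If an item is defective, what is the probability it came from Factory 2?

Using Bayes' theorem:
P(F1) = 7/10, P(D|F1) = 1/25
P(F2) = 3/10, P(D|F2) = 3/50
P(D) = P(D|F1)P(F1) + P(D|F2)P(F2)
     = \frac{23}{500}
P(F2|D) = P(D|F2)P(F2) / P(D)
= \frac{9}{23}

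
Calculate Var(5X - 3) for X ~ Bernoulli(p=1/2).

For X ~ Bernoulli(p=1/2):
Var(X) = \frac{1}{4}
Var(5X - 3) = (5)² × Var(X) = 25 × \frac{1}{4} = \frac{25}{4}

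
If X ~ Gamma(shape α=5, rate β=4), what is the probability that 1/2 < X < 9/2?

P(1/2 < X < 9/2) = ∫_{1/2}^{9/2} f(x) dx
where f(x) = \frac{128 x^{4} e^{- 4 x}}{3}
= \frac{-5527 + 7 e^{16}}{e^{18}}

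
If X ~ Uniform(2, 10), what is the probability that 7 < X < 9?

P(7 < X < 9) = ∫_{7}^{9} f(x) dx
where f(x) = \frac{1}{8}
= \frac{1}{4}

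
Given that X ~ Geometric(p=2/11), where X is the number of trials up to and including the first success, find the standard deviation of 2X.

For X ~ Geometric(p=2/11), where X is the number of trials up to and including the first success:
Var(X) = \frac{99}{4}
SD(X) = √(Var(X)) = √(\frac{99}{4}) = \frac{3 \sqrt{11}}{2}
SD(2X) = |2| × SD(X) = 2 × \frac{3 \sqrt{11}}{2} = 3 \sqrt{11}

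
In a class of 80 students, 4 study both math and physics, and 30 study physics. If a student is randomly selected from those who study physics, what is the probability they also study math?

P(A ∩ B) = 4/80 = 1/20
P(B) = 30/80 = 3/8
P(A|B) = P(A ∩ B) / P(B) = (1/20) / (3/8) = 2/15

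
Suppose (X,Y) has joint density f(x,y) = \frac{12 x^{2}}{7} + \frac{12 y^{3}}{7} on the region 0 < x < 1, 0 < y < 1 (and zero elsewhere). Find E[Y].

E[Y] = ∫_0^1 ∫_0^1 y × f(x,y) dx dy
= \frac{22}{35}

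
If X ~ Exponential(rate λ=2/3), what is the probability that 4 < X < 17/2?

P(4 < X < 17/2) = ∫_{4}^{17/2} f(x) dx
where f(x) = \frac{2 e^{- \frac{2 x}{3}}}{3}
= - \frac{1 - e^{3}}{e^{\frac{17}{3}}}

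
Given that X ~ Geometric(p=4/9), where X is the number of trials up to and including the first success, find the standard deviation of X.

For X ~ Geometric(p=4/9), where X is the number of trials up to and including the first success:
Var(X) = \frac{45}{16}
SD(X) = √(Var(X)) = √(\frac{45}{16}) = \frac{3 \sqrt{5}}{4}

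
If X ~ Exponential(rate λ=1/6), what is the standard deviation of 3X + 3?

For X ~ Exponential(rate λ=1/6):
Var(X) = 36
SD(X) = √(Var(X)) = √(36) = 6
SD(3X + 3) = |3| × SD(X) = 3 × 6 = 18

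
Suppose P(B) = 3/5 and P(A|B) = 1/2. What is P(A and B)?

By definition, P(A|B) = P(A ∩ B) / P(B)
So P(A ∩ B) = P(A|B) × P(B)
= 1/2 × 3/5
= 3/10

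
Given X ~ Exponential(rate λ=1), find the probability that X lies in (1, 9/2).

P(1 < X < 9/2) = ∫_{1}^{9/2} f(x) dx
where f(x) = e^{- x}
= - \frac{1}{e^{\frac{9}{2}}} + e^{-1}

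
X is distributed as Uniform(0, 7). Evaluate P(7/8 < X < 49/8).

P(7/8 < X < 49/8) = ∫_{7/8}^{49/8} f(x) dx
where f(x) = \frac{1}{7}
= \frac{3}{4}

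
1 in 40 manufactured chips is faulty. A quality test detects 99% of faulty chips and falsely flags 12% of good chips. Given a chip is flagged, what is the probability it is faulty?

Let D = the rare event, + = positive/flagged.
P(D) = 1/40
P(+|D) = 99/100
P(+|D') = 12/100 = 3/25
P(+) = P(+|D)P(D) + P(+|D')P(D')
     = \frac{99}{100} × \frac{1}{40} + \frac{3}{25} × \frac{39}{40}
     = \frac{567}{4000}
P(D|+) = P(+|D)P(D)/P(+) = \frac{11}{63}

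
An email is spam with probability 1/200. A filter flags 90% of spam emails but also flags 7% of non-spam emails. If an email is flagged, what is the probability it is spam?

Let D = the rare event, + = positive/flagged.
P(D) = 1/200
P(+|D) = 90/100 = 9/10
P(+|D') = 7/100
P(+) = P(+|D)P(D) + P(+|D')P(D')
     = \frac{9}{10} × \frac{1}{200} + \frac{7}{100} × \frac{199}{200}
     = \frac{1483}{20000}
P(D|+) = P(+|D)P(D)/P(+) = \frac{90}{1483}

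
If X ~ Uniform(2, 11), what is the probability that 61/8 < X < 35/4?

P(61/8 < X < 35/4) = ∫_{61/8}^{35/4} f(x) dx
where f(x) = \frac{1}{9}
= \frac{1}{8}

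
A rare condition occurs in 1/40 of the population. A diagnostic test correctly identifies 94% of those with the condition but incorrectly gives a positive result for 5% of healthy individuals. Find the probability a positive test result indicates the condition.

Let D = the rare event, + = positive/flagged.
P(D) = 1/40
P(+|D) = 94/100 = 47/50
P(+|D') = 5/100 = 1/20
P(+) = P(+|D)P(D) + P(+|D')P(D')
     = \frac{47}{50} × \frac{1}{40} + \frac{1}{20} × \frac{39}{40}
     = \frac{289}{4000}
P(D|+) = P(+|D)P(D)/P(+) = \frac{94}{289}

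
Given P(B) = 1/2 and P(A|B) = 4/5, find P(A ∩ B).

By definition, P(A|B) = P(A ∩ B) / P(B)
So P(A ∩ B) = P(A|B) × P(B)
= 4/5 × 1/2
= 2/5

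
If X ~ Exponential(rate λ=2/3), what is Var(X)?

For X ~ Exponential(rate λ=2/3):
Var(X) = \frac{9}{4}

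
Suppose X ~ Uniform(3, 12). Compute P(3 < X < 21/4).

P(3 < X < 21/4) = ∫_{3}^{21/4} f(x) dx
where f(x) = \frac{1}{9}
= \frac{1}{4}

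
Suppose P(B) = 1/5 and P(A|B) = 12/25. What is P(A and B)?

By definition, P(A|B) = P(A ∩ B) / P(B)
So P(A ∩ B) = P(A|B) × P(B)
= 12/25 × 1/5
= 12/125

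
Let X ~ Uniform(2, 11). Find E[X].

For X ~ Uniform(2, 11), the expected value is:
E[X] = \frac{13}{2}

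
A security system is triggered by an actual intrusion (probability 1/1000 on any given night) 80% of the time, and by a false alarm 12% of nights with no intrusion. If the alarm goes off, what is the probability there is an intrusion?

Let D = the rare event, + = positive/flagged.
P(D) = 1/1000
P(+|D) = 80/100 = 4/5
P(+|D') = 12/100 = 3/25
P(+) = P(+|D)P(D) + P(+|D')P(D')
     = \frac{4}{5} × \frac{1}{1000} + \frac{3}{25} × \frac{999}{1000}
     = \frac{3017}{25000}
P(D|+) = P(+|D)P(D)/P(+) = \frac{20}{3017}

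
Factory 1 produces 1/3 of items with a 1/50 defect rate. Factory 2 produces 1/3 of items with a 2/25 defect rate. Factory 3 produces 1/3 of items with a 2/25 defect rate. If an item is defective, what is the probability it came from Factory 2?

Using Bayes' theorem:
P(F1) = 1/3, P(D|F1) = 1/50
P(F2) = 1/3, P(D|F2) = 2/25
P(F3) = 1/3, P(D|F3) = 2/25
P(D) = P(D|F1)P(F1) + P(D|F2)P(F2) + P(D|F3)P(F3)
     = \frac{3}{50}
P(F2|D) = P(D|F2)P(F2) / P(D)
= \frac{4}{9}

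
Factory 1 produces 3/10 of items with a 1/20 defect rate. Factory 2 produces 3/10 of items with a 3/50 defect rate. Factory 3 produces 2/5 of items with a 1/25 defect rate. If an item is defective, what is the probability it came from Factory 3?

Using Bayes' theorem:
P(F1) = 3/10, P(D|F1) = 1/20
P(F2) = 3/10, P(D|F2) = 3/50
P(F3) = 2/5, P(D|F3) = 1/25
P(D) = P(D|F1)P(F1) + P(D|F2)P(F2) + P(D|F3)P(F3)
     = \frac{49}{1000}
P(F3|D) = P(D|F3)P(F3) / P(D)
= \frac{16}{49}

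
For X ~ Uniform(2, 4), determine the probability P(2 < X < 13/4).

P(2 < X < 13/4) = ∫_{2}^{13/4} f(x) dx
where f(x) = \frac{1}{2}
= \frac{5}{8}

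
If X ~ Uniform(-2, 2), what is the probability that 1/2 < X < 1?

P(1/2 < X < 1) = ∫_{1/2}^{1} f(x) dx
where f(x) = \frac{1}{4}
= \frac{1}{8}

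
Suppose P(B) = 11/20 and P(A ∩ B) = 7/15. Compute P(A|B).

P(A|B) = P(A ∩ B) / P(B)
= (7/15) / (11/20)
= 28/33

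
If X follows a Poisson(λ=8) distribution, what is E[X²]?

Using the identity E[X²] = Var(X) + (E[X])²:
E[X] = 8
Var(X) = 8
E[X²] = 8 + (8)²
= 72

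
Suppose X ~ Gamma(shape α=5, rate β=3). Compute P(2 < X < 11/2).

P(2 < X < 11/2) = ∫_{2}^{11/2} f(x) dx
where f(x) = \frac{81 x^{4} e^{- 3 x}}{8}
= - \frac{510803}{128 e^{\frac{33}{2}}} + \frac{115}{e^{6}}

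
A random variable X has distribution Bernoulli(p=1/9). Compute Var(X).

For X ~ Bernoulli(p=1/9):
Var(X) = \frac{8}{81}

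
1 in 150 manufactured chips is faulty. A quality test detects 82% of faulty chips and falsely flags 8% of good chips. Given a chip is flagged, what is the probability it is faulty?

Let D = the rare event, + = positive/flagged.
P(D) = 1/150
P(+|D) = 82/100 = 41/50
P(+|D') = 8/100 = 2/25
P(+) = P(+|D)P(D) + P(+|D')P(D')
     = \frac{41}{50} × \frac{1}{150} + \frac{2}{25} × \frac{149}{150}
     = \frac{637}{7500}
P(D|+) = P(+|D)P(D)/P(+) = \frac{41}{637}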